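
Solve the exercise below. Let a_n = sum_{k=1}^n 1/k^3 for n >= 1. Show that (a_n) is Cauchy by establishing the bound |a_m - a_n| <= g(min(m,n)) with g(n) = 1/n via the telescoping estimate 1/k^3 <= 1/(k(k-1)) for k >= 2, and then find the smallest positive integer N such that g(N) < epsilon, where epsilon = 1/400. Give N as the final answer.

For m > n >= 1: |a_m - a_n| = sum_{k=n+1}^m 1/k^3.
Use 1/k^3 <= 1/(k(k-1)) = 1/(k-1) - 1/k for k >= 2 (which holds since k^3 >= k^2 >= k(k-1) for k >= 2):
sum_{k=n+1}^m 1/k^3 <= sum_{k=n+1}^m (1/(k-1) - 1/k) = 1/n - 1/m <= 1/n.
By symmetry the same bound holds with n,m swapped, so |a_m - a_n| <= 1/min(m,n) = g(min(m,n)). Since g(n) -> 0, (a_n) is Cauchy.
Now solve g(N) < 1/400: 1/N < 1/400 <=> N > 1/(1/400) = 400.
The smallest integer strictly greater than 400 is N = 401.
Check: g(401) = 1/401 < 1/400; g(400) = 1/400 >= 1/400. So N = 401.

401


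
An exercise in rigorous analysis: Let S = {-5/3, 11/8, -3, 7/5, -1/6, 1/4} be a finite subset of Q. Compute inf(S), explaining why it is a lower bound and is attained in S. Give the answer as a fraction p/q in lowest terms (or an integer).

S is finite, so inf(S) = min(S).
Sorted increasing:
-3, -5/3, -1/6, 1/4, 11/8, 7/5
The extremum is -3.
For every x in S, x >= -3. And -3 is in S, so it is attained.
Therefore inf(S) = -3.

-3


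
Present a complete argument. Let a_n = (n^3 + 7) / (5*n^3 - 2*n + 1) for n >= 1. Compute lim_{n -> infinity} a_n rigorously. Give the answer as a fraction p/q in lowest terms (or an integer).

Divide numerator and denominator by n^3, the highest power:
numerator / n^3 = 1 + 7/n^3
denominator / n^3 = 5 - 2/n^2 + n^(-3)
As n -> infinity, all terms of the form c/n^k (k >= 1) tend to 0.
So numerator / n^3 -> 1 and denominator / n^3 -> 5.
Therefore lim a_n = 1/5.

1/5


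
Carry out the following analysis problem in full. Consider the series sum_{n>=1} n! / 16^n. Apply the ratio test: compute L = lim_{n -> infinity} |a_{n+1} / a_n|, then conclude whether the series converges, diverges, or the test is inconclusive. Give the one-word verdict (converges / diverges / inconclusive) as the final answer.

Let a_n denote the general term. Form the ratio a_{n+1}/a_n and simplify:
a_{n+1}/a_n = n/16 + 1/16
Take the limit as n -> infinity: L = infinity.
Since L = infinity > 1 (or L = infinity), the ratio test implies the series diverges.

diverges


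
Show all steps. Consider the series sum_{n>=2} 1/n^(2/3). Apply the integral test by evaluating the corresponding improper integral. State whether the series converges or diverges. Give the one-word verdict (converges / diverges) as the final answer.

Let f(x) = x^(-2/3). Then f is positive, continuous, and decreasing on [2, infinity), so the integral test applies.
Compute the improper integral int_{2}^infinity f(x) dx:
  antiderivative F(x) = 3*x^(1/3).
  As x -> infinity, F(x) -> infinity (since p = 2/3 < 1).
  So the integral diverges. By the integral test, the series diverges.

diverges


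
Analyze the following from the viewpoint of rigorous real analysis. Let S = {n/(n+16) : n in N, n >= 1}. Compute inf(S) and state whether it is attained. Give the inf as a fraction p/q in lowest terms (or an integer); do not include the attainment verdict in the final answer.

Analysis:
- Values: 1/17, 1/9, 3/19, 1/5, ... strictly increasing.
- Minimum is 1/17 (n=1); inf = 1/17 (attained).
- n/(n+16) = 1 - 16/(n+16) -> 1 from below as n -> infinity, and never equals 1.
- So sup = 1 (not attained).
Conclusion: inf(S) = 1/17, attained in S.

1/17


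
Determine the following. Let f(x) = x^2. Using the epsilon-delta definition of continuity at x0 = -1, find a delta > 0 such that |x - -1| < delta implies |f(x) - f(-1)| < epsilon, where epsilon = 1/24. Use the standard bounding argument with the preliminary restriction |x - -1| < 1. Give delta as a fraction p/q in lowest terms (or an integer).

Factor: |x^2 - (-1)^2| = |x - -1| * |x + -1|.
Impose |x - -1| < 1 first. Then |x + -1| = |(x - -1) + 2*(-1)| <= |x - -1| + 2*|-1| < 1 + 2 = 3.
So |x^2 - (-1)^2| < delta * 3.
We need delta * 3 <= 1/24, i.e. delta <= 1/24/3 = 1/72.
Since 1/72 < 1, this is tighter than 1; take delta = 1/72.
So delta = 1/72 works.

1/72


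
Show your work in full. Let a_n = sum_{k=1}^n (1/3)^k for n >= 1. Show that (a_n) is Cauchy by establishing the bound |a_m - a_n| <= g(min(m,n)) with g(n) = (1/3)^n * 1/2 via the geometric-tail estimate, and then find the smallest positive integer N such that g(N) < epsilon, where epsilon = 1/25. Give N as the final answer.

For m > n >= 1: |a_m - a_n| = sum_{k=n+1}^m (1/3)^k < sum_{k=n+1}^infinity (1/3)^k = (1/3)^(n+1) / (1 - 1/3) = (1/3)^n * (1/3) * (3/2) = (1/3)^n * 1/2.
So g(n) = (1/3)^n / 2. Since g(n) -> 0, (a_n) is Cauchy.
Now solve g(N) < 1/25: (1/3)^N / 2 < 1/25 <=> 3^N > 1 / (2 * 1/25) = 25/2.
Check powers of 3: 3^2 = 9 <= 25/2, 3^3 = 27 > 25/2.
So the smallest such N is 3. Check: g(3) = 1/(2 * 27) = 1/54 < 1/25.

3


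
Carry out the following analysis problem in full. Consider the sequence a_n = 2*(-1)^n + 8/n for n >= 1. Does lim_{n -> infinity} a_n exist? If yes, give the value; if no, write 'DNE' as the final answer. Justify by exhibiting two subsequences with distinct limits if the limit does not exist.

Examine the behaviour of a_n along subsequences.
a_{2k} = 2 + 8/(2k) -> 2. a_{2k+1} = -2 + 8/(2k+1) -> -2.
Since these two subsequential limits are 2 and -2, distinct, the full sequence cannot converge (a convergent sequence has all subsequences tending to the same limit). So lim a_n does not exist.

DNE


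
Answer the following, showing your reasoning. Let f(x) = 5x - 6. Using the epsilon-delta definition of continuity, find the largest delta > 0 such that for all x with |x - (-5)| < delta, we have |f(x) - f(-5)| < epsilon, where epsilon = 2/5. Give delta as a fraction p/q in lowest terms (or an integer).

We compute f(-5) = 5*(-5) - 6 = -31.
|f(x) - f(-5)| = |5x - 6 - (-31)| = |5(x - (-5))| = 5|x - (-5)|.
We need 5|x - (-5)| < 2/5, i.e. |x - (-5)| < 2/5 / 5 = 2/25.
So any delta <= 2/25 works. Conversely, if delta > 2/25, then x = -5 + 2/25 satisfies |x - (-5)| = 2/25 < delta but |f(x) - f(-5)| = 5 * 2/25 = 2/5, which is not < 2/5; so no larger delta works.
Hence the largest such delta is 2/25.

2/25


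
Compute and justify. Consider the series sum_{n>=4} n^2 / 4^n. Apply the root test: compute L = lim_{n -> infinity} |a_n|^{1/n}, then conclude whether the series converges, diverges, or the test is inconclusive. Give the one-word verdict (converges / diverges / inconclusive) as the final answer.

Let a_n denote the general term. Form |a_n|^(1/n) and simplify:
|a_n|^(1/n) = n^(2/n)/4
Take the limit as n -> infinity: L = 1/4.
Since L = 1/4 < 1, the root test implies convergence.

converges


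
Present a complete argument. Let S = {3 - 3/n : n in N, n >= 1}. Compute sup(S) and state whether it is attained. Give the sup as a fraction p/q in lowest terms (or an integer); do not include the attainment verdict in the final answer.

Analysis:
- Values: 0, 3/2, 2, 9/4, ... strictly increasing.
- Minimum is 0 (n=1); inf = 0 (attained).
- 3 - 3/n -> 3 from below; sup = 3, not attained.
Conclusion: sup(S) = 3, not attained in S.

3


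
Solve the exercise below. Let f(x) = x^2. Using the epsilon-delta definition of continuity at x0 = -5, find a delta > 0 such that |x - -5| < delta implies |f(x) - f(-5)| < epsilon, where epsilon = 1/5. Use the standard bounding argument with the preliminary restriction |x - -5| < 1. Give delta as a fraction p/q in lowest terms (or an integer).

Factor: |x^2 - (-5)^2| = |x - -5| * |x + -5|.
Impose |x - -5| < 1 first. Then |x + -5| = |(x - -5) + 2*(-5)| <= |x - -5| + 2*|-5| < 1 + 10 = 11.
So |x^2 - (-5)^2| < delta * 11.
We need delta * 11 <= 1/5, i.e. delta <= 1/5/11 = 1/55.
Since 1/55 < 1, this is tighter than 1; take delta = 1/55.
So delta = 1/55 works.

1/55


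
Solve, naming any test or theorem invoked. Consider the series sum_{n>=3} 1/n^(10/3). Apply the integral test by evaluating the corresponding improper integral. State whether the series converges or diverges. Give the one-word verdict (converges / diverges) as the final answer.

Let f(x) = x^(-10/3). Then f is positive, continuous, and decreasing on [3, infinity), so the integral test applies.
Compute the improper integral int_{3}^infinity f(x) dx:
  antiderivative F(x) = -3/(7*x^(7/3)).
  As x -> infinity, F(x) -> 0 (since p = 10/3 > 1).
  So int = F(infinity) - F(3) = 0 - (-3^(2/3)/63) = 3^(2/3)/63.
  Finite, so by the integral test, the series converges.

converges


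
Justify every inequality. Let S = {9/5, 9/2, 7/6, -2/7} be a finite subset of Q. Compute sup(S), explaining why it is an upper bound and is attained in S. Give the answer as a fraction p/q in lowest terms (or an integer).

S is finite, so sup(S) = max(S).
Sorted decreasing:
9/2, 9/5, 7/6, -2/7
The extremum is 9/2.
For every x in S, x <= 9/2. And 9/2 is in S, so it is attained.
Therefore sup(S) = 9/2.

9/2


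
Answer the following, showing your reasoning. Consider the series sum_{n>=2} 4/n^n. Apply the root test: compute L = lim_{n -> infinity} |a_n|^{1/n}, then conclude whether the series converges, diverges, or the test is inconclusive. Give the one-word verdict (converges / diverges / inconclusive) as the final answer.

Let a_n denote the general term. Form |a_n|^(1/n) and simplify:
|a_n|^(1/n) = 2^(2/n)/n
Take the limit as n -> infinity: L = 0.
Since L = 0 < 1, the root test implies convergence.

converges


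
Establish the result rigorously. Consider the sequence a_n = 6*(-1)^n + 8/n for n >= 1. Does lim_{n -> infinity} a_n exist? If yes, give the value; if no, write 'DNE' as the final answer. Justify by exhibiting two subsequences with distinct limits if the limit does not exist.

Examine the behaviour of a_n along subsequences.
a_{2k} = 6 + 8/(2k) -> 6. a_{2k+1} = -6 + 8/(2k+1) -> -6.
Since these two subsequential limits are 6 and -6, distinct, the full sequence cannot converge (a convergent sequence has all subsequences tending to the same limit). So lim a_n does not exist.

DNE


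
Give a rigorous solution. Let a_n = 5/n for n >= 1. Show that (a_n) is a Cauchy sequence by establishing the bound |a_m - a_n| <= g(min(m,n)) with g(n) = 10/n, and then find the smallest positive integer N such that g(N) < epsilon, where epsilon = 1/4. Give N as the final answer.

For any m, n >= 1, by the triangle inequality:
|a_m - a_n| = |5/m - 5/n| <= 5*1/m + 5*1/n <= 10/min(m,n).
So g(n) = 10/n bounds the Cauchy difference. Since g(n) -> 0, (a_n) is Cauchy.
Now solve g(N) < 1/4: 10/N < 1/4 <=> N > 10 / (1/4) = 40.
The smallest integer strictly greater than 40 is N = 41.
Check: g(41) = 10/41 = 10/41 < 1/4; g(40) = 1/4 >= 1/4. So N = 41.

41


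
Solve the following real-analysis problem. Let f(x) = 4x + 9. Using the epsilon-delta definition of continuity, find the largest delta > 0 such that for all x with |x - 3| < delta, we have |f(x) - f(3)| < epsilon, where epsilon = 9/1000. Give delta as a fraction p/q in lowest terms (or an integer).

We compute f(3) = 4*(3) + 9 = 21.
|f(x) - f(3)| = |4x + 9 - (21)| = |4(x - 3)| = 4|x - 3|.
We need 4|x - 3| < 9/1000, i.e. |x - 3| < 9/1000 / 4 = 9/4000.
So any delta <= 9/4000 works. Conversely, if delta > 9/4000, then x = 3 + 9/4000 satisfies |x - 3| = 9/4000 < delta but |f(x) - f(3)| = 4 * 9/4000 = 9/1000, which is not < 9/1000; so no larger delta works.
Hence the largest such delta is 9/4000.

9/4000


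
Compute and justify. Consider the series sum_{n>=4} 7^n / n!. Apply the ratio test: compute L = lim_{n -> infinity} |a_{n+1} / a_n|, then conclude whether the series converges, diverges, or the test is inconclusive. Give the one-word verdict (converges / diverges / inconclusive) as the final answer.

Let a_n denote the general term. Form the ratio a_{n+1}/a_n and simplify:
a_{n+1}/a_n = 7/(n + 1)
Take the limit as n -> infinity: L = 0.
Since L = 0 < 1, the ratio test implies the series converges.

converges


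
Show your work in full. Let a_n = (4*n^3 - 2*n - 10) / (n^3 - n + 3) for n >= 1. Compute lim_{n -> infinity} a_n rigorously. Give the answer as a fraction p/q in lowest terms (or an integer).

Divide numerator and denominator by n^3, the highest power:
numerator / n^3 = 4 - 2/n^2 - 10/n^3
denominator / n^3 = 1 - 1/n^2 + 3/n^3
As n -> infinity, all terms of the form c/n^k (k >= 1) tend to 0.
So numerator / n^3 -> 4 and denominator / n^3 -> 1.
Therefore lim a_n = 4.

4


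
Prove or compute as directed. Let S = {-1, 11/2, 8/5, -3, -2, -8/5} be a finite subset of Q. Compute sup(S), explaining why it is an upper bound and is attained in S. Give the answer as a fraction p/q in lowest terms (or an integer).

S is finite, so sup(S) = max(S).
Sorted decreasing:
11/2, 8/5, -1, -8/5, -2, -3
The extremum is 11/2.
For every x in S, x <= 11/2. And 11/2 is in S, so it is attained.
Therefore sup(S) = 11/2.

11/2


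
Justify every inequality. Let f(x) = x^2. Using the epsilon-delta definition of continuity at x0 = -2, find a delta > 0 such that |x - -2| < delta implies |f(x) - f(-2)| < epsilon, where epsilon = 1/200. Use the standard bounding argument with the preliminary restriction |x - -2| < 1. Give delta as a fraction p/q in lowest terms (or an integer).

Factor: |x^2 - (-2)^2| = |x - -2| * |x + -2|.
Impose |x - -2| < 1 first. Then |x + -2| = |(x - -2) + 2*(-2)| <= |x - -2| + 2*|-2| < 1 + 4 = 5.
So |x^2 - (-2)^2| < delta * 5.
We need delta * 5 <= 1/200, i.e. delta <= 1/200/5 = 1/1000.
Since 1/1000 < 1, this is tighter than 1; take delta = 1/1000.
So delta = 1/1000 works.

1/1000


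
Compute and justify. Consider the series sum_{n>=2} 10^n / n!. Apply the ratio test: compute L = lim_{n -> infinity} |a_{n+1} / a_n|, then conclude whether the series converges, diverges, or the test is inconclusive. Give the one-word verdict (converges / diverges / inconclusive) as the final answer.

Let a_n denote the general term. Form the ratio a_{n+1}/a_n and simplify:
a_{n+1}/a_n = 10/(n + 1)
Take the limit as n -> infinity: L = 0.
Since L = 0 < 1, the ratio test implies the series converges.

converges


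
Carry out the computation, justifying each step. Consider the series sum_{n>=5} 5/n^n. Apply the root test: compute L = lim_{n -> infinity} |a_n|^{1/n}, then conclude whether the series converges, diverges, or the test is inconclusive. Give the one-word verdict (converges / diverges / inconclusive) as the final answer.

Let a_n denote the general term. Form |a_n|^(1/n) and simplify:
|a_n|^(1/n) = 5^(1/n)/n
Take the limit as n -> infinity: L = 0.
Since L = 0 < 1, the root test implies convergence.

converges


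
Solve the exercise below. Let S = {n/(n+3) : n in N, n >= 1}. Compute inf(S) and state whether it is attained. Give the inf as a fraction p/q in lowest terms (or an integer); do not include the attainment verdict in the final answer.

Analysis:
- Values: 1/4, 2/5, 1/2, 4/7, ... strictly increasing.
- Minimum is 1/4 (n=1); inf = 1/4 (attained).
- n/(n+3) = 1 - 3/(n+3) -> 1 from below as n -> infinity, and never equals 1.
- So sup = 1 (not attained).
Conclusion: inf(S) = 1/4, attained in S.

1/4


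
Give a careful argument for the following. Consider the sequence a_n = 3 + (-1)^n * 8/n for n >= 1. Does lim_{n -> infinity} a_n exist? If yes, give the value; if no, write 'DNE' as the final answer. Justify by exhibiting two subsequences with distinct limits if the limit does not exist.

Examine the behaviour of a_n along subsequences.
Even-n subsequence a_{2k} = 3 + 8/(2k) -> 3. Odd-n subsequence a_{2k+1} = 3 - 8/(2k+1) -> 3. Both tend to 3, which suggests the limit is 3; verify directly.
|a_n - 3| = |(-1)^n * 8/n| = 8/n for every n >= 1.
Given epsilon > 0, choose a positive integer N > 8/epsilon. Then for all n >= N, |a_n - 3| = 8/n <= 8/N < epsilon.
So by the definition of the limit, lim a_n exists and equals 3.

3


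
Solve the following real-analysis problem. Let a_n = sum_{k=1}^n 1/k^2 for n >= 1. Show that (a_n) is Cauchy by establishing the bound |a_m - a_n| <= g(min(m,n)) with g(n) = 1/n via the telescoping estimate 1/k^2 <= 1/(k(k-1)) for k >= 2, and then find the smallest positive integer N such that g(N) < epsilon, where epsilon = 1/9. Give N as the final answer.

For m > n >= 1: |a_m - a_n| = sum_{k=n+1}^m 1/k^2.
Use 1/k^2 <= 1/(k(k-1)) = 1/(k-1) - 1/k for k >= 2:
sum_{k=n+1}^m 1/k^2 <= sum_{k=n+1}^m (1/(k-1) - 1/k) = 1/n - 1/m <= 1/n.
By symmetry the same bound holds with n,m swapped, so |a_m - a_n| <= 1/min(m,n) = g(min(m,n)). Since g(n) -> 0, (a_n) is Cauchy.
Now solve g(N) < 1/9: 1/N < 1/9 <=> N > 1/(1/9) = 9.
The smallest integer strictly greater than 9 is N = 10.
Check: g(10) = 1/10 < 1/9; g(9) = 1/9 >= 1/9. So N = 10.

10


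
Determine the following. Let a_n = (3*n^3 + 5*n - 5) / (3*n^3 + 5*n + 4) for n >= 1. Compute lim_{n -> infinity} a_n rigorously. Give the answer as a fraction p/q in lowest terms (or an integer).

Divide numerator and denominator by n^3, the highest power:
numerator / n^3 = 3 + 5/n^2 - 5/n^3
denominator / n^3 = 3 + 5/n^2 + 4/n^3
As n -> infinity, all terms of the form c/n^k (k >= 1) tend to 0.
So numerator / n^3 -> 3 and denominator / n^3 -> 3.
Therefore lim a_n = 1.

1


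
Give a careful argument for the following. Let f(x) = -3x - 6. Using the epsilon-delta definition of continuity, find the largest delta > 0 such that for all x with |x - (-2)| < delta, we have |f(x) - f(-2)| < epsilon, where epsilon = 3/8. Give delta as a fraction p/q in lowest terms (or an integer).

We compute f(-2) = -3*(-2) - 6 = 0.
|f(x) - f(-2)| = |-3x - 6 - (0)| = |-3(x - (-2))| = 3|x - (-2)|.
We need 3|x - (-2)| < 3/8, i.e. |x - (-2)| < 3/8 / 3 = 1/8.
So any delta <= 1/8 works. Conversely, if delta > 1/8, then x = -2 + 1/8 satisfies |x - (-2)| = 1/8 < delta but |f(x) - f(-2)| = 3 * 1/8 = 3/8, which is not < 3/8; so no larger delta works.
Hence the largest such delta is 1/8.

1/8


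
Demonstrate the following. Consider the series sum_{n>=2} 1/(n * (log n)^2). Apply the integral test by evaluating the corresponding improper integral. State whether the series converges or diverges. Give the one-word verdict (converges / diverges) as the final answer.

Let f(x) = 1/(x*log(x)^2). Then f is positive, continuous, and decreasing on [2, infinity), so the integral test applies.
Compute the improper integral int_{2}^infinity f(x) dx:
  antiderivative F(x) = -1/log(x).
  F(x) -> 0 as x -> infinity.  int = 0 - F(2) = 1/log(2) < infinity. By the integral test, the series converges.

converges


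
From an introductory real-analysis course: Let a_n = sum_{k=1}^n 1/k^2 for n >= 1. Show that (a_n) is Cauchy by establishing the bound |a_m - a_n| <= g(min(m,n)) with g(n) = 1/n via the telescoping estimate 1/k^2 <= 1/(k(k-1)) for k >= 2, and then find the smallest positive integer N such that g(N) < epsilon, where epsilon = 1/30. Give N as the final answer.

For m > n >= 1: |a_m - a_n| = sum_{k=n+1}^m 1/k^2.
Use 1/k^2 <= 1/(k(k-1)) = 1/(k-1) - 1/k for k >= 2:
sum_{k=n+1}^m 1/k^2 <= sum_{k=n+1}^m (1/(k-1) - 1/k) = 1/n - 1/m <= 1/n.
By symmetry the same bound holds with n,m swapped, so |a_m - a_n| <= 1/min(m,n) = g(min(m,n)). Since g(n) -> 0, (a_n) is Cauchy.
Now solve g(N) < 1/30: 1/N < 1/30 <=> N > 1/(1/30) = 30.
The smallest integer strictly greater than 30 is N = 31.
Check: g(31) = 1/31 < 1/30; g(30) = 1/30 >= 1/30. So N = 31.

31


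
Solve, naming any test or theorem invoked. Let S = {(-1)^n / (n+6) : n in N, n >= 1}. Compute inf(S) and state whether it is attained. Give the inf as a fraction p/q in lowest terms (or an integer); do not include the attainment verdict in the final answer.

Analysis:
- Values: -1/7, 1/8, -1/9, 1/10, -1/11, ...
- Positive terms (even n): 1/(2+6), 1/(4+6), ... decreasing -> max = 1/8 (n=2).
- Negative terms (odd n): -1/(1+6), -1/(3+6), ... increasing -> min = -1/7 (n=1).
- So sup = 1/8 (attained at n=2); inf = -1/7 (attained at n=1).
Conclusion: inf(S) = -1/7, attained in S.

-1/7


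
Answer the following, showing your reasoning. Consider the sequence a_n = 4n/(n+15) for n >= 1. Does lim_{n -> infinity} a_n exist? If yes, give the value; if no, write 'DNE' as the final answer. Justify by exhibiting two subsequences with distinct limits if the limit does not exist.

Examine the behaviour of a_n along subsequences.
Even-n subsequence a_{2k} = 4(2k)/(2k+15) -> 4. Odd-n subsequence a_{2k+1} = 4(2k+1)/(2k+16) -> 4. Both tend to 4, which suggests the limit is 4; verify directly.
|a_n - 4| = |4n - 4(n+15)| / (n+15) = 60/(n+15) < 60/n for every n >= 1.
Given epsilon > 0, choose a positive integer N > 60/epsilon. Then for all n >= N, |a_n - 4| < 60/n <= 60/N < epsilon.
So by the definition of the limit, lim a_n exists and equals 4.

4


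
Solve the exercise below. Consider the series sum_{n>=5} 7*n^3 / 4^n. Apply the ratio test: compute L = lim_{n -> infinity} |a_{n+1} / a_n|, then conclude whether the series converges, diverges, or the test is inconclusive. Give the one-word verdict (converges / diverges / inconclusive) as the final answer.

Let a_n denote the general term. Form the ratio a_{n+1}/a_n and simplify:
a_{n+1}/a_n = (n + 1)^3/(4*n^3)
Take the limit as n -> infinity: L = 1/4.
Since L = 1/4 < 1, the ratio test implies the series converges.

converges


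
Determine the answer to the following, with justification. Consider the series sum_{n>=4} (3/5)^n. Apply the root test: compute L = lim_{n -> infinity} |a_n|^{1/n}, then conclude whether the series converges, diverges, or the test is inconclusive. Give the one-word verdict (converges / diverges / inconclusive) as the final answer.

Let a_n denote the general term. Form |a_n|^(1/n) and simplify:
|a_n|^(1/n) = 3/5
Take the limit as n -> infinity: L = 3/5.
Since L = 3/5 < 1, the root test implies convergence.

converges


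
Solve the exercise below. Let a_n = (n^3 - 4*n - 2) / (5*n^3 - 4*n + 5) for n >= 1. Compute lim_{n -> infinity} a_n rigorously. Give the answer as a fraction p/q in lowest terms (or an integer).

Divide numerator and denominator by n^3, the highest power:
numerator / n^3 = 1 - 4/n^2 - 2/n^3
denominator / n^3 = 5 - 4/n^2 + 5/n^3
As n -> infinity, all terms of the form c/n^k (k >= 1) tend to 0.
So numerator / n^3 -> 1 and denominator / n^3 -> 5.
Therefore lim a_n = 1/5.

1/5


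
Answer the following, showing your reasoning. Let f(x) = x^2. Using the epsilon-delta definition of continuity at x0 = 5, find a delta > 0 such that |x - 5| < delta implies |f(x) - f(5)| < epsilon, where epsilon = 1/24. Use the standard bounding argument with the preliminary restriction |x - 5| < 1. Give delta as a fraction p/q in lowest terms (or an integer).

Factor: |x^2 - (5)^2| = |x - 5| * |x + 5|.
Impose |x - 5| < 1 first. Then |x + 5| = |(x - 5) + 2*(5)| <= |x - 5| + 2*|5| < 1 + 10 = 11.
So |x^2 - (5)^2| < delta * 11.
We need delta * 11 <= 1/24, i.e. delta <= 1/24/11 = 1/264.
Since 1/264 < 1, this is tighter than 1; take delta = 1/264.
So delta = 1/264 works.

1/264


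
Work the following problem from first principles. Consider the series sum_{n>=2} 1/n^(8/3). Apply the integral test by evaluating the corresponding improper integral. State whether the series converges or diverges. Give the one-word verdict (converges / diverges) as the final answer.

Let f(x) = x^(-8/3). Then f is positive, continuous, and decreasing on [2, infinity), so the integral test applies.
Compute the improper integral int_{2}^infinity f(x) dx:
  antiderivative F(x) = -3/(5*x^(5/3)).
  As x -> infinity, F(x) -> 0 (since p = 8/3 > 1).
  So int = F(infinity) - F(2) = 0 - (-3*2^(1/3)/20) = 3*2^(1/3)/20.
  Finite, so by the integral test, the series converges.

converges


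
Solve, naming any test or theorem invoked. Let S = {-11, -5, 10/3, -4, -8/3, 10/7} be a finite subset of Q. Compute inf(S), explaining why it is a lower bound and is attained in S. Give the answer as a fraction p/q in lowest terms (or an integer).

S is finite, so inf(S) = min(S).
Sorted increasing:
-11, -5, -4, -8/3, 10/7, 10/3
The extremum is -11.
For every x in S, x >= -11. And -11 is in S, so it is attained.
Therefore inf(S) = -11.

-11


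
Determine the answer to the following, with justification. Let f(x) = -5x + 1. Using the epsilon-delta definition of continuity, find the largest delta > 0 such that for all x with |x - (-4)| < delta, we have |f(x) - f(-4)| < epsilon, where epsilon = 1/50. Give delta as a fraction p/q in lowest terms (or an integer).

We compute f(-4) = -5*(-4) + 1 = 21.
|f(x) - f(-4)| = |-5x + 1 - (21)| = |-5(x - (-4))| = 5|x - (-4)|.
We need 5|x - (-4)| < 1/50, i.e. |x - (-4)| < 1/50 / 5 = 1/250.
So any delta <= 1/250 works. Conversely, if delta > 1/250, then x = -4 + 1/250 satisfies |x - (-4)| = 1/250 < delta but |f(x) - f(-4)| = 5 * 1/250 = 1/50, which is not < 1/50; so no larger delta works.
Hence the largest such delta is 1/250.

1/250


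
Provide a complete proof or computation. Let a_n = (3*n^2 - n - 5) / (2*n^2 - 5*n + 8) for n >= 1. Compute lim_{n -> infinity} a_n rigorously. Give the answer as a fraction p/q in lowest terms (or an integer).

Divide numerator and denominator by n^2, the highest power:
numerator / n^2 = 3 - 1/n - 5/n^2
denominator / n^2 = 2 - 5/n + 8/n^2
As n -> infinity, all terms of the form c/n^k (k >= 1) tend to 0.
So numerator / n^2 -> 3 and denominator / n^2 -> 2.
Therefore lim a_n = 3/2.

3/2


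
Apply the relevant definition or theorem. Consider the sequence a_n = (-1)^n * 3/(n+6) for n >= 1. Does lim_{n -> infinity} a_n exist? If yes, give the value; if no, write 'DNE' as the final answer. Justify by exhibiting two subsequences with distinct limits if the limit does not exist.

Examine the behaviour of a_n along subsequences.
Even-n subsequence a_{2k} = 3/(2k+6) -> 0. Odd-n subsequence a_{2k+1} = -3/(2k+7) -> 0. Both tend to 0, which suggests the limit is 0; verify directly.
|a_n - 0| = 3/(n+6) < 3/n for every n >= 1.
Given epsilon > 0, choose a positive integer N > 3/epsilon. Then for all n >= N, |a_n| < 3/n <= 3/N < epsilon.
So by the definition of the limit, lim a_n exists and equals 0.

0


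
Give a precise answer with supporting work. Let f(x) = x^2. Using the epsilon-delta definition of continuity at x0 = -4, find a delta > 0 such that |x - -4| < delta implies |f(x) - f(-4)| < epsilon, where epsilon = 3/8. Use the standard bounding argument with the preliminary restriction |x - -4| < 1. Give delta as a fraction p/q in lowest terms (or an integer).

Factor: |x^2 - (-4)^2| = |x - -4| * |x + -4|.
Impose |x - -4| < 1 first. Then |x + -4| = |(x - -4) + 2*(-4)| <= |x - -4| + 2*|-4| < 1 + 8 = 9.
So |x^2 - (-4)^2| < delta * 9.
We need delta * 9 <= 3/8, i.e. delta <= 3/8/9 = 1/24.
Since 1/24 < 1, this is tighter than 1; take delta = 1/24.
So delta = 1/24 works.

1/24


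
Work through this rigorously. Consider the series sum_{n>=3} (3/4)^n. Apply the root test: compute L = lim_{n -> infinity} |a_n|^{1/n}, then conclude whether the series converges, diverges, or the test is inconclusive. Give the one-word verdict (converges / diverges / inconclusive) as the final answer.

Let a_n denote the general term. Form |a_n|^(1/n) and simplify:
|a_n|^(1/n) = 3/4
Take the limit as n -> infinity: L = 3/4.
Since L = 3/4 < 1, the root test implies convergence.

converges


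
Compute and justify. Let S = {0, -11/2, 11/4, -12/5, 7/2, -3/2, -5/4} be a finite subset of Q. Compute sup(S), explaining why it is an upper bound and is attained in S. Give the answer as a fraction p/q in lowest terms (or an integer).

S is finite, so sup(S) = max(S).
Sorted decreasing:
7/2, 11/4, 0, -5/4, -3/2, -12/5, -11/2
The extremum is 7/2.
For every x in S, x <= 7/2. And 7/2 is in S, so it is attained.
Therefore sup(S) = 7/2.

7/2


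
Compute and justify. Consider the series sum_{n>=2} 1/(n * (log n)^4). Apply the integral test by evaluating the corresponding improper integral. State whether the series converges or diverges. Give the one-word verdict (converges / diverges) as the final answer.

Let f(x) = 1/(x*log(x)^4). Then f is positive, continuous, and decreasing on [2, infinity), so the integral test applies.
Compute the improper integral int_{2}^infinity f(x) dx:
  antiderivative F(x) = -1/(3*log(x)^3).
  F(x) -> 0 as x -> infinity.  int = 0 - F(2) = 1/(3*log(2)^3) < infinity. By the integral test, the series converges.

converges


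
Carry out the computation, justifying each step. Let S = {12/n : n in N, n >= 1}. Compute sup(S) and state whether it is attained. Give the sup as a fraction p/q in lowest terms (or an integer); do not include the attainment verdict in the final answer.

Analysis:
- Values: 12, 6, 4, 3, ... strictly decreasing.
- The maximum is 12 (n=1); sup = 12 (attained).
- The set is bounded below by 0; 12/n -> 0 so 0 is the greatest lower bound.
- 0 is not in the set, so inf = 0 is not attained.
Conclusion: sup(S) = 12, attained in S.

12


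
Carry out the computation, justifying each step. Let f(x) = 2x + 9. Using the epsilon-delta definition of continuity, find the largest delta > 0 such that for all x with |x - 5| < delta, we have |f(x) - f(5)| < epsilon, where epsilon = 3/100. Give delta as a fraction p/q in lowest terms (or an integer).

We compute f(5) = 2*(5) + 9 = 19.
|f(x) - f(5)| = |2x + 9 - (19)| = |2(x - 5)| = 2|x - 5|.
We need 2|x - 5| < 3/100, i.e. |x - 5| < 3/100 / 2 = 3/200.
So any delta <= 3/200 works. Conversely, if delta > 3/200, then x = 5 + 3/200 satisfies |x - 5| = 3/200 < delta but |f(x) - f(5)| = 2 * 3/200 = 3/100, which is not < 3/100; so no larger delta works.
Hence the largest such delta is 3/200.

3/200


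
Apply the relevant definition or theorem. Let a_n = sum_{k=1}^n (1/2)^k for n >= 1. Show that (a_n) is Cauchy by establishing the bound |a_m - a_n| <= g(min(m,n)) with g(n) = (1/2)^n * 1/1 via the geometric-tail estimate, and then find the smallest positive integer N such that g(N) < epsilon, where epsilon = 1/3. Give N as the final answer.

For m > n >= 1: |a_m - a_n| = sum_{k=n+1}^m (1/2)^k < sum_{k=n+1}^infinity (1/2)^k = (1/2)^(n+1) / (1 - 1/2) = (1/2)^n * (1/2) * (2/1) = (1/2)^n * 1/1.
So g(n) = (1/2)^n / 1. Since g(n) -> 0, (a_n) is Cauchy.
Now solve g(N) < 1/3: (1/2)^N / 1 < 1/3 <=> 2^N > 1 / (1 * 1/3) = 3.
Check powers of 2: 2^1 = 2 <= 3, 2^2 = 4 > 3.
So the smallest such N is 2. Check: g(2) = 1/(1 * 4) = 1/4 < 1/3.

2


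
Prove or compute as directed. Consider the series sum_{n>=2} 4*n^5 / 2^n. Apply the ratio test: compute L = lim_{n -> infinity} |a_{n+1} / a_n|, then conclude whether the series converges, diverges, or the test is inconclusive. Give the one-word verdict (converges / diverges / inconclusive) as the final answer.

Let a_n denote the general term. Form the ratio a_{n+1}/a_n and simplify:
a_{n+1}/a_n = (n + 1)^5/(2*n^5)
Take the limit as n -> infinity: L = 1/2.
Since L = 1/2 < 1, the ratio test implies the series converges.

converges


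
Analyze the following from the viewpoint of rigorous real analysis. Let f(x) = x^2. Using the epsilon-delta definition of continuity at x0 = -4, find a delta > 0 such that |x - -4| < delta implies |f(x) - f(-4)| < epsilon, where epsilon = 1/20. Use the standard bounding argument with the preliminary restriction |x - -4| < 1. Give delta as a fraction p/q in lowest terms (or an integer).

Factor: |x^2 - (-4)^2| = |x - -4| * |x + -4|.
Impose |x - -4| < 1 first. Then |x + -4| = |(x - -4) + 2*(-4)| <= |x - -4| + 2*|-4| < 1 + 8 = 9.
So |x^2 - (-4)^2| < delta * 9.
We need delta * 9 <= 1/20, i.e. delta <= 1/20/9 = 1/180.
Since 1/180 < 1, this is tighter than 1; take delta = 1/180.
So delta = 1/180 works.

1/180


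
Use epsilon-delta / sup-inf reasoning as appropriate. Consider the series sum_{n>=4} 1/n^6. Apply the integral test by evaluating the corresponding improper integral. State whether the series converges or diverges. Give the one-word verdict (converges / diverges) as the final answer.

Let f(x) = x^(-6). Then f is positive, continuous, and decreasing on [4, infinity), so the integral test applies.
Compute the improper integral int_{4}^infinity f(x) dx:
  antiderivative F(x) = -1/(5*x^5).
  As x -> infinity, F(x) -> 0 (since p = 6 > 1).
  So int = F(infinity) - F(4) = 0 - (-1/5120) = 1/5120.
  Finite, so by the integral test, the series converges.

converges


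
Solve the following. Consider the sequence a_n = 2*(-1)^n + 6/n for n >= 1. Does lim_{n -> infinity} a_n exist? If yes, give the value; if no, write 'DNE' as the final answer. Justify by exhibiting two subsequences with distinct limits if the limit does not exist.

Examine the behaviour of a_n along subsequences.
a_{2k} = 2 + 6/(2k) -> 2. a_{2k+1} = -2 + 6/(2k+1) -> -2.
Since these two subsequential limits are 2 and -2, distinct, the full sequence cannot converge (a convergent sequence has all subsequences tending to the same limit). So lim a_n does not exist.

DNE


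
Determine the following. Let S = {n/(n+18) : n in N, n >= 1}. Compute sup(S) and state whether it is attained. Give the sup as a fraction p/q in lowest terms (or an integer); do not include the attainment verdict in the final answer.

Analysis:
- Values: 1/19, 1/10, 1/7, 2/11, ... strictly increasing.
- Minimum is 1/19 (n=1); inf = 1/19 (attained).
- n/(n+18) = 1 - 18/(n+18) -> 1 from below as n -> infinity, and never equals 1.
- So sup = 1 (not attained).
Conclusion: sup(S) = 1, not attained in S.

1


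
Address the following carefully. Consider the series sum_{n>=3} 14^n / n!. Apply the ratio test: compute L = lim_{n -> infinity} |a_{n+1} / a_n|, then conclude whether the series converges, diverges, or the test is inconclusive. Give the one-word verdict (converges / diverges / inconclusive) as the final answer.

Let a_n denote the general term. Form the ratio a_{n+1}/a_n and simplify:
a_{n+1}/a_n = 14/(n + 1)
Take the limit as n -> infinity: L = 0.
Since L = 0 < 1, the ratio test implies the series converges.

converges


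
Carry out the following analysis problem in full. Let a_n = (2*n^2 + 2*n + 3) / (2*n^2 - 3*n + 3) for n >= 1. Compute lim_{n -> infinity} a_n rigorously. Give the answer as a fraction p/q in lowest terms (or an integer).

Divide numerator and denominator by n^2, the highest power:
numerator / n^2 = 2 + 2/n + 3/n^2
denominator / n^2 = 2 - 3/n + 3/n^2
As n -> infinity, all terms of the form c/n^k (k >= 1) tend to 0.
So numerator / n^2 -> 2 and denominator / n^2 -> 2.
Therefore lim a_n = 1.

1


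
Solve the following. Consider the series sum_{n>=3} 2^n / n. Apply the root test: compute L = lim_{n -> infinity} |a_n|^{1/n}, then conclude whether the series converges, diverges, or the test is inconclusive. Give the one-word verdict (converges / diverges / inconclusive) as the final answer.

Let a_n denote the general term. Form |a_n|^(1/n) and simplify:
|a_n|^(1/n) = 2/n^(1/n)
Take the limit as n -> infinity: L = 2.
Since L = 2 > 1, the root test implies divergence.

diverges


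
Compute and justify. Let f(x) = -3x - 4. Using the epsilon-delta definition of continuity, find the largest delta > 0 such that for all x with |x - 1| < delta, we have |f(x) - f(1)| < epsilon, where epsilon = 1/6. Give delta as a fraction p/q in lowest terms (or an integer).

We compute f(1) = -3*(1) - 4 = -7.
|f(x) - f(1)| = |-3x - 4 - (-7)| = |-3(x - 1)| = 3|x - 1|.
We need 3|x - 1| < 1/6, i.e. |x - 1| < 1/6 / 3 = 1/18.
So any delta <= 1/18 works. Conversely, if delta > 1/18, then x = 1 + 1/18 satisfies |x - 1| = 1/18 < delta but |f(x) - f(1)| = 3 * 1/18 = 1/6, which is not < 1/6; so no larger delta works.
Hence the largest such delta is 1/18.

1/18


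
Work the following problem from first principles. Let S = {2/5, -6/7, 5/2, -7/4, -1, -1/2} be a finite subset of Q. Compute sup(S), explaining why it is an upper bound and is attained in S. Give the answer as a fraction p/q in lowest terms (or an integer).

S is finite, so sup(S) = max(S).
Sorted decreasing:
5/2, 2/5, -1/2, -6/7, -1, -7/4
The extremum is 5/2.
For every x in S, x <= 5/2. And 5/2 is in S, so it is attained.
Therefore sup(S) = 5/2.

5/2


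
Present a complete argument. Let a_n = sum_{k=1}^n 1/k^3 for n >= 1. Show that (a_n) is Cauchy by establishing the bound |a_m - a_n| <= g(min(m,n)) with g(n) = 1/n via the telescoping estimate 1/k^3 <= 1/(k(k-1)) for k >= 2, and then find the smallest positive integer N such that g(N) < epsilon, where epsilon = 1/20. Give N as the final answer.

For m > n >= 1: |a_m - a_n| = sum_{k=n+1}^m 1/k^3.
Use 1/k^3 <= 1/(k(k-1)) = 1/(k-1) - 1/k for k >= 2 (which holds since k^3 >= k^2 >= k(k-1) for k >= 2):
sum_{k=n+1}^m 1/k^3 <= sum_{k=n+1}^m (1/(k-1) - 1/k) = 1/n - 1/m <= 1/n.
By symmetry the same bound holds with n,m swapped, so |a_m - a_n| <= 1/min(m,n) = g(min(m,n)). Since g(n) -> 0, (a_n) is Cauchy.
Now solve g(N) < 1/20: 1/N < 1/20 <=> N > 1/(1/20) = 20.
The smallest integer strictly greater than 20 is N = 21.
Check: g(21) = 1/21 < 1/20; g(20) = 1/20 >= 1/20. So N = 21.

21


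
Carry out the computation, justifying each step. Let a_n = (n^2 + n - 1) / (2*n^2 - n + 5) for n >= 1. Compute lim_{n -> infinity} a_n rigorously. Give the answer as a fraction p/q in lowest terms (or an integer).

Divide numerator and denominator by n^2, the highest power:
numerator / n^2 = 1 + 1/n - 1/n^2
denominator / n^2 = 2 - 1/n + 5/n^2
As n -> infinity, all terms of the form c/n^k (k >= 1) tend to 0.
So numerator / n^2 -> 1 and denominator / n^2 -> 2.
Therefore lim a_n = 1/2.

1/2


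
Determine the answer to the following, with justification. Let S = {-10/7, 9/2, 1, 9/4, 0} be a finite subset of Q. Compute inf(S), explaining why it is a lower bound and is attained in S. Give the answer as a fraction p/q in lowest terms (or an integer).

S is finite, so inf(S) = min(S).
Sorted increasing:
-10/7, 0, 1, 9/4, 9/2
The extremum is -10/7.
For every x in S, x >= -10/7. And -10/7 is in S, so it is attained.
Therefore inf(S) = -10/7.

-10/7


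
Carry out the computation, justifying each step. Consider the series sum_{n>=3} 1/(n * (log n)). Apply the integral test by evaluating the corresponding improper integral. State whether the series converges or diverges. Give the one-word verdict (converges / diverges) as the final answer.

Let f(x) = 1/(x*log(x)). Then f is positive, continuous, and decreasing on [3, infinity), so the integral test applies.
Compute the improper integral int_{3}^infinity f(x) dx:
  antiderivative F(x) = log(log(x)).
  F(x) = log(log(x)) -> infinity as x -> infinity. The integral diverges, so by the integral test, the series diverges.

diverges


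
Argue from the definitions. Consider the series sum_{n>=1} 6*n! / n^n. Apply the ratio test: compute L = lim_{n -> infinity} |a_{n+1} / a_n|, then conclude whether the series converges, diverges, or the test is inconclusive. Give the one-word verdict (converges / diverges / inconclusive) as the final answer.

Let a_n denote the general term. Form the ratio a_{n+1}/a_n and simplify:
a_{n+1}/a_n = (n/(n + 1))^n
Take the limit as n -> infinity: L = exp(-1).
Since L = exp(-1) < 1, the ratio test implies the series converges.

converges


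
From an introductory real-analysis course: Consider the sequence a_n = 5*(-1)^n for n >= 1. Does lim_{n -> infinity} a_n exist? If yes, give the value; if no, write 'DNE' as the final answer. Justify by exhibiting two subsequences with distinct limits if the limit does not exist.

Examine the behaviour of a_n along subsequences.
Even-n subsequence a_{2k} = 5 -> 5. Odd-n subsequence a_{2k+1} = -5 -> -5.
Since these two subsequential limits are 5 and -5, distinct, the full sequence cannot converge (a convergent sequence has all subsequences tending to the same limit). So lim a_n does not exist.

DNE


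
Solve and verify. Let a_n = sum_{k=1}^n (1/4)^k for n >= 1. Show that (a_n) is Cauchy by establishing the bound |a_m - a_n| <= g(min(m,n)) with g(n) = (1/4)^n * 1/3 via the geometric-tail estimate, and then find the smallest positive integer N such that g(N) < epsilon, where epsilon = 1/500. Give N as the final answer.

For m > n >= 1: |a_m - a_n| = sum_{k=n+1}^m (1/4)^k < sum_{k=n+1}^infinity (1/4)^k = (1/4)^(n+1) / (1 - 1/4) = (1/4)^n * (1/4) * (4/3) = (1/4)^n * 1/3.
So g(n) = (1/4)^n / 3. Since g(n) -> 0, (a_n) is Cauchy.
Now solve g(N) < 1/500: (1/4)^N / 3 < 1/500 <=> 4^N > 1 / (3 * 1/500) = 500/3.
Check powers of 4: 4^3 = 64 <= 500/3, 4^4 = 256 > 500/3.
So the smallest such N is 4. Check: g(4) = 1/(3 * 256) = 1/768 < 1/500.

4
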